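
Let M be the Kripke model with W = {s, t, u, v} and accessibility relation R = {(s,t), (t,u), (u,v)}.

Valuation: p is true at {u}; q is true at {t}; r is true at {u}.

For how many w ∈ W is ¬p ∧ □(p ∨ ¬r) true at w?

s: ¬p is T, □(p ∨ ¬r) is T. ✓
t: ¬p is T, □(p ∨ ¬r) is T. ✓
u: ¬p is F, □(p ∨ ¬r) is T. ✗
v: ¬p is T, □(p ∨ ¬r) is T. ✓
Satisfying worlds: {s, t, v}.

3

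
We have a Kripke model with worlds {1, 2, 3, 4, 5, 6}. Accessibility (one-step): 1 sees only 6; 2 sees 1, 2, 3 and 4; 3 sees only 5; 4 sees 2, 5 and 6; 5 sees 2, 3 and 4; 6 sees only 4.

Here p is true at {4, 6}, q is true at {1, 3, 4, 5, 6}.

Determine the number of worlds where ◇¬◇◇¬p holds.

1: successors {6}; ¬◇◇¬p there: 6:F. ✗
2: successors {1, 2, 3, 4}; ¬◇◇¬p there: 1:T, 2:F, 3:F, 4:F. ✓
3: successors {5}; ¬◇◇¬p there: 5:F. ✗
4: successors {2, 5, 6}; ¬◇◇¬p there: 2:F, 5:F, 6:F. ✗
5: successors {2, 3, 4}; ¬◇◇¬p there: 2:F, 3:F, 4:F. ✗
6: successors {4}; ¬◇◇¬p there: 4:F. ✗
Satisfying worlds: {2}.

1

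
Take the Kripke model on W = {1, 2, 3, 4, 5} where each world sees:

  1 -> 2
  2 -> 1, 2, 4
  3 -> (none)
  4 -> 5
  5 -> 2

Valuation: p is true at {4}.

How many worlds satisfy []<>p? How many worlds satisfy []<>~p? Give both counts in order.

3 and 5

For []<>p:
1: successors {2}; <>p there: 2:T. ✓
2: successors {1, 2, 4}; <>p there: 1:F, 2:T, 4:F. ✗
3: no successors, so []<>p holds vacuously. ✓
4: successors {5}; <>p there: 5:F. ✗
5: successors {2}; <>p there: 2:T. ✓
— 3 worlds.
For []<>~p:
1: successors {2}; <>~p there: 2:T. ✓
2: successors {1, 2, 4}; <>~p there: 1:T, 2:T, 4:T. ✓
3: no successors, so []<>~p holds vacuously. ✓
4: successors {5}; <>~p there: 5:T. ✓
5: successors {2}; <>~p there: 2:T. ✓
— 5 worlds.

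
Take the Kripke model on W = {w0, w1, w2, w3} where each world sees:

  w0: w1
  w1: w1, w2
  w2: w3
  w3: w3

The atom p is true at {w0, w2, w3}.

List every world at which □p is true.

w0: successors {w1}; p there: w1:F. ✗
w1: successors {w1, w2}; p there: w1:F, w2:T. ✗
w2: successors {w3}; p there: w3:T. ✓
w3: successors {w3}; p there: w3:T. ✓

{w2, w3}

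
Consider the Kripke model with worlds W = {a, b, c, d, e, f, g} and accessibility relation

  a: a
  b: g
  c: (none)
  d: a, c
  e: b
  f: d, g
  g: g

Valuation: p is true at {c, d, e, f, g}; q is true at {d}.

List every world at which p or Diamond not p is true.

{a, c, d, e, f, g}

a: p is F, Diamond not p is T. ✓
b: p is F, Diamond not p is F. ✗
c: p is T, Diamond not p is F. ✓
d: p is T, Diamond not p is T. ✓
e: p is T, Diamond not p is T. ✓
f: p is T, Diamond not p is F. ✓
g: p is T, Diamond not p is F. ✓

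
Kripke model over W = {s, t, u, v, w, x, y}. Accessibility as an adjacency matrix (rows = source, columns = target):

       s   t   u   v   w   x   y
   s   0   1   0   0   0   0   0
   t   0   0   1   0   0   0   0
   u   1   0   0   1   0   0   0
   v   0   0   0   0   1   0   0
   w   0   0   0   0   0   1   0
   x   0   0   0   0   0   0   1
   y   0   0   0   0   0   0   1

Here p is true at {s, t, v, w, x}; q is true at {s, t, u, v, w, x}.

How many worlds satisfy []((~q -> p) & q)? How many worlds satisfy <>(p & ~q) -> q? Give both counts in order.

For []((~q -> p) & q):
s: successors {t}; (~q -> p) & q there: t:T. ✓
t: successors {u}; (~q -> p) & q there: u:T. ✓
u: successors {s, v}; (~q -> p) & q there: s:T, v:T. ✓
v: successors {w}; (~q -> p) & q there: w:T. ✓
w: successors {x}; (~q -> p) & q there: x:T. ✓
x: successors {y}; (~q -> p) & q there: y:F. ✗
y: successors {y}; (~q -> p) & q there: y:F. ✗
— 5 worlds.
For <>(p & ~q) -> q:
s: <>(p & ~q) is F, q is T. ✓
t: <>(p & ~q) is F, q is T. ✓
u: <>(p & ~q) is F, q is T. ✓
v: <>(p & ~q) is F, q is T. ✓
w: <>(p & ~q) is F, q is T. ✓
x: <>(p & ~q) is F, q is T. ✓
y: <>(p & ~q) is F, q is F. ✓
— 7 worlds.

5 and 7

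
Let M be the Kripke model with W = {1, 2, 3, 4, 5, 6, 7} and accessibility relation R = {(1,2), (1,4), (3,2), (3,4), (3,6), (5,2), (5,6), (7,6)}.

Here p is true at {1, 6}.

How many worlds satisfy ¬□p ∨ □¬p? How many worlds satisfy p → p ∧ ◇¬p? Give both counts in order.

6 and 6

For ¬□p ∨ □¬p:
1: ¬□p is T, □¬p is T. ✓
2: ¬□p is F, □¬p is T. ✓
3: ¬□p is T, □¬p is F. ✓
4: ¬□p is F, □¬p is T. ✓
5: ¬□p is T, □¬p is F. ✓
6: ¬□p is F, □¬p is T. ✓
7: ¬□p is F, □¬p is F. ✗
— 6 worlds.
For p → p ∧ ◇¬p:
1: p is T, p ∧ ◇¬p is T. ✓
2: p is F, p ∧ ◇¬p is F. ✓
3: p is F, p ∧ ◇¬p is F. ✓
4: p is F, p ∧ ◇¬p is F. ✓
5: p is F, p ∧ ◇¬p is F. ✓
6: p is T, p ∧ ◇¬p is F. ✗
7: p is F, p ∧ ◇¬p is F. ✓
— 6 worlds.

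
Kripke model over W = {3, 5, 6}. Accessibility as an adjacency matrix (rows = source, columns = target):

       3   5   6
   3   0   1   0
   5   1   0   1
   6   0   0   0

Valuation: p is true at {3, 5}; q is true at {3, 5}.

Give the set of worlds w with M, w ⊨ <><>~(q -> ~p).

3: successors {5}; <>~(q -> ~p) there: 5:T. ✓
5: successors {3, 6}; <>~(q -> ~p) there: 3:T, 6:F. ✓
6: no successors, so <><>~(q -> ~p) fails. ✗

{3, 5}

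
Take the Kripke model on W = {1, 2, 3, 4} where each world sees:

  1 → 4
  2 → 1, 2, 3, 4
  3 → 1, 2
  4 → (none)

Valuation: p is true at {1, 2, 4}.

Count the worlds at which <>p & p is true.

1: <>p is T, p is T. ✓
2: <>p is T, p is T. ✓
3: <>p is T, p is F. ✗
4: <>p is F, p is T. ✗
Satisfying worlds: {1, 2}.

2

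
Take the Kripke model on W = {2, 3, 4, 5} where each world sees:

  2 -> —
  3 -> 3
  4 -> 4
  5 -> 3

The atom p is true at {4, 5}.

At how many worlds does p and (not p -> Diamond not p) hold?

2

2: p is F, not p -> Diamond not p is F. ✗
3: p is F, not p -> Diamond not p is T. ✗
4: p is T, not p -> Diamond not p is T. ✓
5: p is T, not p -> Diamond not p is T. ✓
Satisfying worlds: {4, 5}.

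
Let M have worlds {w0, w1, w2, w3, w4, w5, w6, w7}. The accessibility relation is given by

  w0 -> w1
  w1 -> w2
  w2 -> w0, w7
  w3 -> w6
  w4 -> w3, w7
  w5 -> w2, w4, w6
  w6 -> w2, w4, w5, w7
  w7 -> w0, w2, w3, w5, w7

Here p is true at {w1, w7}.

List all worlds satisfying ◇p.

w0: successors {w1}; p there: w1:T. ✓
w1: successors {w2}; p there: w2:F. ✗
w2: successors {w0, w7}; p there: w0:F, w7:T. ✓
w3: successors {w6}; p there: w6:F. ✗
w4: successors {w3, w7}; p there: w3:F, w7:T. ✓
w5: successors {w2, w4, w6}; p there: w2:F, w4:F, w6:F. ✗
w6: successors {w2, w4, w5, w7}; p there: w2:F, w4:F, w5:F, w7:T. ✓
w7: successors {w0, w2, w3, w5, w7}; p there: w0:F, w2:F, w3:F, w5:F, w7:T. ✓

{w0, w2, w4, w6, w7}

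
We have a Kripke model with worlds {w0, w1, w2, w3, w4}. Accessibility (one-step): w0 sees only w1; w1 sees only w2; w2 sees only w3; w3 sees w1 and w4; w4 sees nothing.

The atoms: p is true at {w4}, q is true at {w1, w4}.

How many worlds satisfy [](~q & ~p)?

w0: successors {w1}; ~q & ~p there: w1:F. ✗
w1: successors {w2}; ~q & ~p there: w2:T. ✓
w2: successors {w3}; ~q & ~p there: w3:T. ✓
w3: successors {w1, w4}; ~q & ~p there: w1:F, w4:F. ✗
w4: no successors, so [](~q & ~p) holds vacuously. ✓
Satisfying worlds: {w1, w2, w4}.

3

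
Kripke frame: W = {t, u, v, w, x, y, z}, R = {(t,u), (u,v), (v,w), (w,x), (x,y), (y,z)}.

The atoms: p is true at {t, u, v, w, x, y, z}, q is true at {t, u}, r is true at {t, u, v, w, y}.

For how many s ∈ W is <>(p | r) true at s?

6

t: successors {u}; p | r there: u:T. ✓
u: successors {v}; p | r there: v:T. ✓
v: successors {w}; p | r there: w:T. ✓
w: successors {x}; p | r there: x:T. ✓
x: successors {y}; p | r there: y:T. ✓
y: successors {z}; p | r there: z:T. ✓
z: no successors, so <>(p | r) fails. ✗
Satisfying worlds: {t, u, v, w, x, y}.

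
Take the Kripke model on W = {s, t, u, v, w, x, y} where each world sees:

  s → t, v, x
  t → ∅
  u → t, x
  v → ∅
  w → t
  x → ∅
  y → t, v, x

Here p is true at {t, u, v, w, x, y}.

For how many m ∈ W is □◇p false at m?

4

s: successors {t, v, x}; ◇p there: t:F, v:F, x:F. ✗
t: no successors, so □◇p holds vacuously. ✓
u: successors {t, x}; ◇p there: t:F, x:F. ✗
v: no successors, so □◇p holds vacuously. ✓
w: successors {t}; ◇p there: t:F. ✗
x: no successors, so □◇p holds vacuously. ✓
y: successors {t, v, x}; ◇p there: t:F, v:F, x:F. ✗
Satisfying worlds: {t, v, x}.
So □◇p fails at the other 4 worlds.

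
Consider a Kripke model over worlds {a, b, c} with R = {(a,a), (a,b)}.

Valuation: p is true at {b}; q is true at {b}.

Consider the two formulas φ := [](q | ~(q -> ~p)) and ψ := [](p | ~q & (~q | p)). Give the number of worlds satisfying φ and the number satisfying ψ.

2 and 3

For [](q | ~(q -> ~p)):
a: successors {a, b}; q | ~(q -> ~p) there: a:F, b:T. ✗
b: no successors, so [](q | ~(q -> ~p)) holds vacuously. ✓
c: no successors, so [](q | ~(q -> ~p)) holds vacuously. ✓
— 2 worlds.
For [](p | ~q & (~q | p)):
a: successors {a, b}; p | ~q & (~q | p) there: a:T, b:T. ✓
b: no successors, so [](p | ~q & (~q | p)) holds vacuously. ✓
c: no successors, so [](p | ~q & (~q | p)) holds vacuously. ✓
— 3 worlds.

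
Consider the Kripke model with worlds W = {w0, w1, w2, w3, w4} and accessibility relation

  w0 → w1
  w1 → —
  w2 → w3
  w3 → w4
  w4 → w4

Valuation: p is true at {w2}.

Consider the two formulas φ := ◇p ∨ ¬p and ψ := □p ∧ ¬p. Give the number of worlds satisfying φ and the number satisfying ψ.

4 and 1

For ◇p ∨ ¬p:
w0: ◇p is F, ¬p is T. ✓
w1: ◇p is F, ¬p is T. ✓
w2: ◇p is F, ¬p is F. ✗
w3: ◇p is F, ¬p is T. ✓
w4: ◇p is F, ¬p is T. ✓
— 4 worlds.
For □p ∧ ¬p:
w0: □p is F, ¬p is T. ✗
w1: □p is T, ¬p is T. ✓
w2: □p is F, ¬p is F. ✗
w3: □p is F, ¬p is T. ✗
w4: □p is F, ¬p is T. ✗
— 1 world.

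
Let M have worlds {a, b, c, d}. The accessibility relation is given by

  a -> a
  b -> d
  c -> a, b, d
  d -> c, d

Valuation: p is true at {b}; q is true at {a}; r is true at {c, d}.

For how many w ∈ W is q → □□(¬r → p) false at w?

1

a: q is T, □□(¬r → p) is F. ✗
b: q is F, □□(¬r → p) is T. ✓
c: q is F, □□(¬r → p) is F. ✓
d: q is F, □□(¬r → p) is F. ✓
Satisfying worlds: {b, c, d}.
So q → □□(¬r → p) fails at the other 1 world.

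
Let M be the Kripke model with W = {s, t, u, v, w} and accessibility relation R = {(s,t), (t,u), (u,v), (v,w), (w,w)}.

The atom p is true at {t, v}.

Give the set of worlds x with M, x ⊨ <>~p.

{t, v, w}

s: successors {t}; ~p there: t:F. ✗
t: successors {u}; ~p there: u:T. ✓
u: successors {v}; ~p there: v:F. ✗
v: successors {w}; ~p there: w:T. ✓
w: successors {w}; ~p there: w:T. ✓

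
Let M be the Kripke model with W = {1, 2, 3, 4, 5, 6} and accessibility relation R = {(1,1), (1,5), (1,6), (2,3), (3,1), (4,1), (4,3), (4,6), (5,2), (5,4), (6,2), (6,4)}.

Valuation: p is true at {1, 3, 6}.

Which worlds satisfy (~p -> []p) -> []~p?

1: ~p -> []p is T, []~p is F. ✗
2: ~p -> []p is T, []~p is F. ✗
3: ~p -> []p is T, []~p is F. ✗
4: ~p -> []p is T, []~p is F. ✗
5: ~p -> []p is F, []~p is T. ✓
6: ~p -> []p is T, []~p is T. ✓

{5, 6}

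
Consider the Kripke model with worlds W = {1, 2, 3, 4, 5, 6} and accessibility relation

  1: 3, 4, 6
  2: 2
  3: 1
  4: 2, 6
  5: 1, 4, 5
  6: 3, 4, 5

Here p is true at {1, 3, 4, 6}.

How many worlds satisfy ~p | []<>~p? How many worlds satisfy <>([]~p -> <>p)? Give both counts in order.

3 and 5

For ~p | []<>~p:
1: ~p is F, []<>~p is F. ✗
2: ~p is T, []<>~p is T. ✓
3: ~p is F, []<>~p is F. ✗
4: ~p is F, []<>~p is T. ✓
5: ~p is T, []<>~p is F. ✓
6: ~p is F, []<>~p is F. ✗
— 3 worlds.
For <>([]~p -> <>p):
1: successors {3, 4, 6}; []~p -> <>p there: 3:T, 4:T, 6:T. ✓
2: successors {2}; []~p -> <>p there: 2:F. ✗
3: successors {1}; []~p -> <>p there: 1:T. ✓
4: successors {2, 6}; []~p -> <>p there: 2:F, 6:T. ✓
5: successors {1, 4, 5}; []~p -> <>p there: 1:T, 4:T, 5:T. ✓
6: successors {3, 4, 5}; []~p -> <>p there: 3:T, 4:T, 5:T. ✓
— 5 worlds.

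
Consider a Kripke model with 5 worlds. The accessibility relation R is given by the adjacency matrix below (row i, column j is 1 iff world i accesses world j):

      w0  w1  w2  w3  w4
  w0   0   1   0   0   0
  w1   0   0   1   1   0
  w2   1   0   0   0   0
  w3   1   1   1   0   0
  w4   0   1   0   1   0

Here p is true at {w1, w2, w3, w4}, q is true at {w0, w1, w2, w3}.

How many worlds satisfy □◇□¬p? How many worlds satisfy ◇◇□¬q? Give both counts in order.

2 and 0

For □◇□¬p:
w0: successors {w1}; ◇□¬p there: w1:T. ✓
w1: successors {w2, w3}; ◇□¬p there: w2:F, w3:T. ✗
w2: successors {w0}; ◇□¬p there: w0:F. ✗
w3: successors {w0, w1, w2}; ◇□¬p there: w0:F, w1:T, w2:F. ✗
w4: successors {w1, w3}; ◇□¬p there: w1:T, w3:T. ✓
— 2 worlds.
For ◇◇□¬q:
w0: successors {w1}; ◇□¬q there: w1:F. ✗
w1: successors {w2, w3}; ◇□¬q there: w2:F, w3:F. ✗
w2: successors {w0}; ◇□¬q there: w0:F. ✗
w3: successors {w0, w1, w2}; ◇□¬q there: w0:F, w1:F, w2:F. ✗
w4: successors {w1, w3}; ◇□¬q there: w1:F, w3:F. ✗
— 0 worlds.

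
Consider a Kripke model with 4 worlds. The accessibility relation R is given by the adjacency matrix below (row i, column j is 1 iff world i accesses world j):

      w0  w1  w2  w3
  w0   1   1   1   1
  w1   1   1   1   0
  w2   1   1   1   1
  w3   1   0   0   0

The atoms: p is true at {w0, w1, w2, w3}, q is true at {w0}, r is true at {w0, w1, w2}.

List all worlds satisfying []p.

{w0, w1, w2, w3}

w0: successors {w0, w1, w2, w3}; p there: w0:T, w1:T, w2:T, w3:T. ✓
w1: successors {w0, w1, w2}; p there: w0:T, w1:T, w2:T. ✓
w2: successors {w0, w1, w2, w3}; p there: w0:T, w1:T, w2:T, w3:T. ✓
w3: successors {w0}; p there: w0:T. ✓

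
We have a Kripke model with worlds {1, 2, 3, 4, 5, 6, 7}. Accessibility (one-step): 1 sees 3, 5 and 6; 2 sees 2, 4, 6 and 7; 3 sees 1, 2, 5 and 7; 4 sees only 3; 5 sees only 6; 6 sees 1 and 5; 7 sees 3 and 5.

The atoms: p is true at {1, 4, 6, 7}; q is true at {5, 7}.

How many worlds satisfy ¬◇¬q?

0

1: ◇¬q is T. ✗
2: ◇¬q is T. ✗
3: ◇¬q is T. ✗
4: ◇¬q is T. ✗
5: ◇¬q is T. ✗
6: ◇¬q is T. ✗
7: ◇¬q is T. ✗
Satisfying worlds: ∅.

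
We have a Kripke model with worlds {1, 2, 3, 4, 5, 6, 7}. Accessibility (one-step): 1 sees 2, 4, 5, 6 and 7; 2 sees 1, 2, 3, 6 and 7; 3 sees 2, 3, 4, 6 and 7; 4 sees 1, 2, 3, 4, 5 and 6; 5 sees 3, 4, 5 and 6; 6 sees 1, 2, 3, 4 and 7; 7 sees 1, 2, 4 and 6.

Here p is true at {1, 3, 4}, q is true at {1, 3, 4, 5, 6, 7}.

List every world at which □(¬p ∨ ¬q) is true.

∅

1: successors {2, 4, 5, 6, 7}; ¬p ∨ ¬q there: 2:T, 4:F, 5:T, 6:T, 7:T. ✗
2: successors {1, 2, 3, 6, 7}; ¬p ∨ ¬q there: 1:F, 2:T, 3:F, 6:T, 7:T. ✗
3: successors {2, 3, 4, 6, 7}; ¬p ∨ ¬q there: 2:T, 3:F, 4:F, 6:T, 7:T. ✗
4: successors {1, 2, 3, 4, 5, 6}; ¬p ∨ ¬q there: 1:F, 2:T, 3:F, 4:F, 5:T, 6:T. ✗
5: successors {3, 4, 5, 6}; ¬p ∨ ¬q there: 3:F, 4:F, 5:T, 6:T. ✗
6: successors {1, 2, 3, 4, 7}; ¬p ∨ ¬q there: 1:F, 2:T, 3:F, 4:F, 7:T. ✗
7: successors {1, 2, 4, 6}; ¬p ∨ ¬q there: 1:F, 2:T, 4:F, 6:T. ✗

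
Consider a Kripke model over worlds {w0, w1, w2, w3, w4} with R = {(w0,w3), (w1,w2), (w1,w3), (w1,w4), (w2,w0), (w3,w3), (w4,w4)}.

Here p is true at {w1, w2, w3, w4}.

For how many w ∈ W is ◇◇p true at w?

5

w0: successors {w3}; ◇p there: w3:T. ✓
w1: successors {w2, w3, w4}; ◇p there: w2:F, w3:T, w4:T. ✓
w2: successors {w0}; ◇p there: w0:T. ✓
w3: successors {w3}; ◇p there: w3:T. ✓
w4: successors {w4}; ◇p there: w4:T. ✓
Satisfying worlds: {w0, w1, w2, w3, w4}.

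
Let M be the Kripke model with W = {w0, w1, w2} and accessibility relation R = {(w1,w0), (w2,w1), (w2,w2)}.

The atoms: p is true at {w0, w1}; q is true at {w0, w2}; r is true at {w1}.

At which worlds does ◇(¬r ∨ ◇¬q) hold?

w0: no successors, so ◇(¬r ∨ ◇¬q) fails. ✗
w1: successors {w0}; ¬r ∨ ◇¬q there: w0:T. ✓
w2: successors {w1, w2}; ¬r ∨ ◇¬q there: w1:F, w2:T. ✓

{w1, w2}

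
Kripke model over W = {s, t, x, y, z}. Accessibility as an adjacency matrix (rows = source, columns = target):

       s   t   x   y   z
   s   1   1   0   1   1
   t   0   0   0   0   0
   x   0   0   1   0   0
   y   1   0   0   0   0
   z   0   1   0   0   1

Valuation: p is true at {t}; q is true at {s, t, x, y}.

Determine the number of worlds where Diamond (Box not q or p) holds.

s: successors {s, t, y, z}; Box not q or p there: s:F, t:T, y:F, z:F. ✓
t: no successors, so Diamond (Box not q or p) fails. ✗
x: successors {x}; Box not q or p there: x:F. ✗
y: successors {s}; Box not q or p there: s:F. ✗
z: successors {t, z}; Box not q or p there: t:T, z:F. ✓
Satisfying worlds: {s, z}.

2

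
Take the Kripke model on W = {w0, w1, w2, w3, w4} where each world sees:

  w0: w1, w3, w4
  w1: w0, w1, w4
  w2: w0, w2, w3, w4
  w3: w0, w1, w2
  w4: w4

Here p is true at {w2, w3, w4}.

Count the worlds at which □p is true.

w0: successors {w1, w3, w4}; p there: w1:F, w3:T, w4:T. ✗
w1: successors {w0, w1, w4}; p there: w0:F, w1:F, w4:T. ✗
w2: successors {w0, w2, w3, w4}; p there: w0:F, w2:T, w3:T, w4:T. ✗
w3: successors {w0, w1, w2}; p there: w0:F, w1:F, w2:T. ✗
w4: successors {w4}; p there: w4:T. ✓
Satisfying worlds: {w4}.

1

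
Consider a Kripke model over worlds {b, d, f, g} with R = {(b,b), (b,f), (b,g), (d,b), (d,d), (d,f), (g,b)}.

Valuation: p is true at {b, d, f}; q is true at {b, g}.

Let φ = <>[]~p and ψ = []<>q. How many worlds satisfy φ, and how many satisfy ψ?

2 and 2

For <>[]~p:
b: successors {b, f, g}; []~p there: b:F, f:T, g:F. ✓
d: successors {b, d, f}; []~p there: b:F, d:F, f:T. ✓
f: no successors, so <>[]~p fails. ✗
g: successors {b}; []~p there: b:F. ✗
— 2 worlds.
For []<>q:
b: successors {b, f, g}; <>q there: b:T, f:F, g:T. ✗
d: successors {b, d, f}; <>q there: b:T, d:T, f:F. ✗
f: no successors, so []<>q holds vacuously. ✓
g: successors {b}; <>q there: b:T. ✓
— 2 worlds.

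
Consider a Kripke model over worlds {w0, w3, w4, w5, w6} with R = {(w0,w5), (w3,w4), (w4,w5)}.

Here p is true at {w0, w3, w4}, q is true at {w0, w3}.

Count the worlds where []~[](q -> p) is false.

w0: successors {w5}; ~[](q -> p) there: w5:F. ✗
w3: successors {w4}; ~[](q -> p) there: w4:F. ✗
w4: successors {w5}; ~[](q -> p) there: w5:F. ✗
w5: no successors, so []~[](q -> p) holds vacuously. ✓
w6: no successors, so []~[](q -> p) holds vacuously. ✓
Satisfying worlds: {w5, w6}.
So []~[](q -> p) fails at the other 3 worlds.

3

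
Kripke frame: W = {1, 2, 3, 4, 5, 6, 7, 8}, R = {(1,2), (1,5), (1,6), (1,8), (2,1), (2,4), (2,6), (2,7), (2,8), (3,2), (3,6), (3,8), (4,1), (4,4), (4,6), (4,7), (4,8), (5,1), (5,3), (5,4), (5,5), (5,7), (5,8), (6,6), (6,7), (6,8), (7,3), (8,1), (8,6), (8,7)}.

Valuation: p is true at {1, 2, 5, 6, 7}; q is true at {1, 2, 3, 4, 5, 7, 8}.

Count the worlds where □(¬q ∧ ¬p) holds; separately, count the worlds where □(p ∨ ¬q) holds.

For □(¬q ∧ ¬p):
1: successors {2, 5, 6, 8}; ¬q ∧ ¬p there: 2:F, 5:F, 6:F, 8:F. ✗
2: successors {1, 4, 6, 7, 8}; ¬q ∧ ¬p there: 1:F, 4:F, 6:F, 7:F, 8:F. ✗
3: successors {2, 6, 8}; ¬q ∧ ¬p there: 2:F, 6:F, 8:F. ✗
4: successors {1, 4, 6, 7, 8}; ¬q ∧ ¬p there: 1:F, 4:F, 6:F, 7:F, 8:F. ✗
5: successors {1, 3, 4, 5, 7, 8}; ¬q ∧ ¬p there: 1:F, 3:F, 4:F, 5:F, 7:F, 8:F. ✗
6: successors {6, 7, 8}; ¬q ∧ ¬p there: 6:F, 7:F, 8:F. ✗
7: successors {3}; ¬q ∧ ¬p there: 3:F. ✗
8: successors {1, 6, 7}; ¬q ∧ ¬p there: 1:F, 6:F, 7:F. ✗
— 0 worlds.
For □(p ∨ ¬q):
1: successors {2, 5, 6, 8}; p ∨ ¬q there: 2:T, 5:T, 6:T, 8:F. ✗
2: successors {1, 4, 6, 7, 8}; p ∨ ¬q there: 1:T, 4:F, 6:T, 7:T, 8:F. ✗
3: successors {2, 6, 8}; p ∨ ¬q there: 2:T, 6:T, 8:F. ✗
4: successors {1, 4, 6, 7, 8}; p ∨ ¬q there: 1:T, 4:F, 6:T, 7:T, 8:F. ✗
5: successors {1, 3, 4, 5, 7, 8}; p ∨ ¬q there: 1:T, 3:F, 4:F, 5:T, 7:T, 8:F. ✗
6: successors {6, 7, 8}; p ∨ ¬q there: 6:T, 7:T, 8:F. ✗
7: successors {3}; p ∨ ¬q there: 3:F. ✗
8: successors {1, 6, 7}; p ∨ ¬q there: 1:T, 6:T, 7:T. ✓
— 1 world.

0 and 1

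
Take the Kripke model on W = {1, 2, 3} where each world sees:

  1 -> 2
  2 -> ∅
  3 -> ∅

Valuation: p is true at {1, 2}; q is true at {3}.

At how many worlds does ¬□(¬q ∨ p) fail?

3

1: □(¬q ∨ p) is T. ✗
2: □(¬q ∨ p) is T. ✗
3: □(¬q ∨ p) is T. ✗
Satisfying worlds: ∅.
So ¬□(¬q ∨ p) fails at the other 3 worlds.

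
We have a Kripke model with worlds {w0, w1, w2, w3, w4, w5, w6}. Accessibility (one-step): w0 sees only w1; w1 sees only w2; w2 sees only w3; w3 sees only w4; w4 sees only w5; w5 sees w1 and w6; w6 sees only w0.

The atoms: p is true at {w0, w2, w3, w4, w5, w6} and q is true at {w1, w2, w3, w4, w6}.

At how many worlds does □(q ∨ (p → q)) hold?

5

w0: successors {w1}; q ∨ (p → q) there: w1:T. ✓
w1: successors {w2}; q ∨ (p → q) there: w2:T. ✓
w2: successors {w3}; q ∨ (p → q) there: w3:T. ✓
w3: successors {w4}; q ∨ (p → q) there: w4:T. ✓
w4: successors {w5}; q ∨ (p → q) there: w5:F. ✗
w5: successors {w1, w6}; q ∨ (p → q) there: w1:T, w6:T. ✓
w6: successors {w0}; q ∨ (p → q) there: w0:F. ✗
Satisfying worlds: {w0, w1, w2, w3, w5}.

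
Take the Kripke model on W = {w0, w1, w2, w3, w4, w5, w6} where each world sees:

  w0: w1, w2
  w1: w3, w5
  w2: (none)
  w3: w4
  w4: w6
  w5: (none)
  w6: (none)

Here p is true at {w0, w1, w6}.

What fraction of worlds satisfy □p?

4/7

w0: successors {w1, w2}; p there: w1:T, w2:F. ✗
w1: successors {w3, w5}; p there: w3:F, w5:F. ✗
w2: no successors, so □p holds vacuously. ✓
w3: successors {w4}; p there: w4:F. ✗
w4: successors {w6}; p there: w6:T. ✓
w5: no successors, so □p holds vacuously. ✓
w6: no successors, so □p holds vacuously. ✓
That's 4 of 7 worlds, so 4/7.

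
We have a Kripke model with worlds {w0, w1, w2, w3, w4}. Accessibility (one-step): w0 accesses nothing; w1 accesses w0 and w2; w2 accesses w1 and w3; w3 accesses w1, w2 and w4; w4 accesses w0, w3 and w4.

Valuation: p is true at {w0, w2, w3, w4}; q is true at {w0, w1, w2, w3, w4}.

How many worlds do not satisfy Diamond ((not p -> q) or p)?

1

w0: no successors, so Diamond ((not p -> q) or p) fails. ✗
w1: successors {w0, w2}; (not p -> q) or p there: w0:T, w2:T. ✓
w2: successors {w1, w3}; (not p -> q) or p there: w1:T, w3:T. ✓
w3: successors {w1, w2, w4}; (not p -> q) or p there: w1:T, w2:T, w4:T. ✓
w4: successors {w0, w3, w4}; (not p -> q) or p there: w0:T, w3:T, w4:T. ✓
Satisfying worlds: {w1, w2, w3, w4}.
So Diamond ((not p -> q) or p) fails at the other 1 world.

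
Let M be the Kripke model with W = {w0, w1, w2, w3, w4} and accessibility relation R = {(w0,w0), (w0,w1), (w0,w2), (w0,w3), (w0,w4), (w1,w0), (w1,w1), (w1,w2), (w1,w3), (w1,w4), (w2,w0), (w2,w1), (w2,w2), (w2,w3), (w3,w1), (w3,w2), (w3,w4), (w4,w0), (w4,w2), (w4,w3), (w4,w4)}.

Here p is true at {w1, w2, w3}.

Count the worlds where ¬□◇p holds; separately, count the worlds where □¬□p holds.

For ¬□◇p:
w0: □◇p is T. ✗
w1: □◇p is T. ✗
w2: □◇p is T. ✗
w3: □◇p is T. ✗
w4: □◇p is T. ✗
— 0 worlds.
For □¬□p:
w0: successors {w0, w1, w2, w3, w4}; ¬□p there: w0:T, w1:T, w2:T, w3:T, w4:T. ✓
w1: successors {w0, w1, w2, w3, w4}; ¬□p there: w0:T, w1:T, w2:T, w3:T, w4:T. ✓
w2: successors {w0, w1, w2, w3}; ¬□p there: w0:T, w1:T, w2:T, w3:T. ✓
w3: successors {w1, w2, w4}; ¬□p there: w1:T, w2:T, w4:T. ✓
w4: successors {w0, w2, w3, w4}; ¬□p there: w0:T, w2:T, w3:T, w4:T. ✓
— 5 worlds.

0 and 5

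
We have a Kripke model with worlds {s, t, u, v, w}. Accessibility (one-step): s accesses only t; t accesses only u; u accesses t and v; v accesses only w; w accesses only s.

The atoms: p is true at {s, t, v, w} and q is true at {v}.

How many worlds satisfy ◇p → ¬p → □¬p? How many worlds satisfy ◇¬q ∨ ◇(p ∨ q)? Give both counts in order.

For ◇p → ¬p → □¬p:
s: ◇p is T, ¬p → □¬p is T. ✓
t: ◇p is F, ¬p → □¬p is T. ✓
u: ◇p is T, ¬p → □¬p is F. ✗
v: ◇p is T, ¬p → □¬p is T. ✓
w: ◇p is T, ¬p → □¬p is T. ✓
— 4 worlds.
For ◇¬q ∨ ◇(p ∨ q):
s: ◇¬q is T, ◇(p ∨ q) is T. ✓
t: ◇¬q is T, ◇(p ∨ q) is F. ✓
u: ◇¬q is T, ◇(p ∨ q) is T. ✓
v: ◇¬q is T, ◇(p ∨ q) is T. ✓
w: ◇¬q is T, ◇(p ∨ q) is T. ✓
— 5 worlds.

4 and 5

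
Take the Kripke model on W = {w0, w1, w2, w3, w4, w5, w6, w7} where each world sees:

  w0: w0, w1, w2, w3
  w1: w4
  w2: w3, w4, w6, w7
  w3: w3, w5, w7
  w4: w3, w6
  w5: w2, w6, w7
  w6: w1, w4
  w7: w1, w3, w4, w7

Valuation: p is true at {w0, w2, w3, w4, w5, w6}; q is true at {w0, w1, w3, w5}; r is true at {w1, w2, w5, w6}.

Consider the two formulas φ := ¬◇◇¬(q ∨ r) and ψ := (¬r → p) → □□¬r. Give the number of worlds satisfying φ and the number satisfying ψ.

1 and 1

For ¬◇◇¬(q ∨ r):
w0: ◇◇¬(q ∨ r) is T. ✗
w1: ◇◇¬(q ∨ r) is F. ✓
w2: ◇◇¬(q ∨ r) is T. ✗
w3: ◇◇¬(q ∨ r) is T. ✗
w4: ◇◇¬(q ∨ r) is T. ✗
w5: ◇◇¬(q ∨ r) is T. ✗
w6: ◇◇¬(q ∨ r) is T. ✗
w7: ◇◇¬(q ∨ r) is T. ✗
— 1 world.
For (¬r → p) → □□¬r:
w0: ¬r → p is T, □□¬r is F. ✗
w1: ¬r → p is T, □□¬r is F. ✗
w2: ¬r → p is T, □□¬r is F. ✗
w3: ¬r → p is T, □□¬r is F. ✗
w4: ¬r → p is T, □□¬r is F. ✗
w5: ¬r → p is T, □□¬r is F. ✗
w6: ¬r → p is T, □□¬r is F. ✗
w7: ¬r → p is F, □□¬r is F. ✓
— 1 world.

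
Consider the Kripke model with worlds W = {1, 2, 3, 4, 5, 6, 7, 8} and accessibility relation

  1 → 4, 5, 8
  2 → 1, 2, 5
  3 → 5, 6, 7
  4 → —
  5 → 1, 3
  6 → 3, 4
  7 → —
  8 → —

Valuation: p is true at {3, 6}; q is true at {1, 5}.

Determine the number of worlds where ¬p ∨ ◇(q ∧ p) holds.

1: ¬p is T, ◇(q ∧ p) is F. ✓
2: ¬p is T, ◇(q ∧ p) is F. ✓
3: ¬p is F, ◇(q ∧ p) is F. ✗
4: ¬p is T, ◇(q ∧ p) is F. ✓
5: ¬p is T, ◇(q ∧ p) is F. ✓
6: ¬p is F, ◇(q ∧ p) is F. ✗
7: ¬p is T, ◇(q ∧ p) is F. ✓
8: ¬p is T, ◇(q ∧ p) is F. ✓
Satisfying worlds: {1, 2, 4, 5, 7, 8}.

6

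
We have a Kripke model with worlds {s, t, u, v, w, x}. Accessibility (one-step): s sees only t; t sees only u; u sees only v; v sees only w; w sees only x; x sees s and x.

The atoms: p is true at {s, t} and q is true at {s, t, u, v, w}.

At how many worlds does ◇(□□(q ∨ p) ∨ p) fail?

3

s: successors {t}; □□(q ∨ p) ∨ p there: t:T. ✓
t: successors {u}; □□(q ∨ p) ∨ p there: u:T. ✓
u: successors {v}; □□(q ∨ p) ∨ p there: v:F. ✗
v: successors {w}; □□(q ∨ p) ∨ p there: w:F. ✗
w: successors {x}; □□(q ∨ p) ∨ p there: x:F. ✗
x: successors {s, x}; □□(q ∨ p) ∨ p there: s:T, x:F. ✓
Satisfying worlds: {s, t, x}.
So ◇(□□(q ∨ p) ∨ p) fails at the other 3 worlds.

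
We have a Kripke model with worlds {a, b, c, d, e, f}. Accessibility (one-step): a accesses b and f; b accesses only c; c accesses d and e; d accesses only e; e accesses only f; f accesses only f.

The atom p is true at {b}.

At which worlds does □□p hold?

∅

a: successors {b, f}; □p there: b:F, f:F. ✗
b: successors {c}; □p there: c:F. ✗
c: successors {d, e}; □p there: d:F, e:F. ✗
d: successors {e}; □p there: e:F. ✗
e: successors {f}; □p there: f:F. ✗
f: successors {f}; □p there: f:F. ✗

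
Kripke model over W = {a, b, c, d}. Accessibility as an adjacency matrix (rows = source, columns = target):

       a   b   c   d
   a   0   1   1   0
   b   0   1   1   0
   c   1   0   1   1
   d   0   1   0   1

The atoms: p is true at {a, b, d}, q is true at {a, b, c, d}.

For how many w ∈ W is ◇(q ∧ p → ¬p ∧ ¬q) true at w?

3

a: successors {b, c}; q ∧ p → ¬p ∧ ¬q there: b:F, c:T. ✓
b: successors {b, c}; q ∧ p → ¬p ∧ ¬q there: b:F, c:T. ✓
c: successors {a, c, d}; q ∧ p → ¬p ∧ ¬q there: a:F, c:T, d:F. ✓
d: successors {b, d}; q ∧ p → ¬p ∧ ¬q there: b:F, d:F. ✗
Satisfying worlds: {a, b, c}.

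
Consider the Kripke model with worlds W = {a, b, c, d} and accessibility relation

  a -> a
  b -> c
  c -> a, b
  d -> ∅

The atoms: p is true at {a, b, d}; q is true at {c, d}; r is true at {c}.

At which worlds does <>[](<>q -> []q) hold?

{a, b, c}

a: successors {a}; [](<>q -> []q) there: a:T. ✓
b: successors {c}; [](<>q -> []q) there: c:T. ✓
c: successors {a, b}; [](<>q -> []q) there: a:T, b:T. ✓
d: no successors, so <>[](<>q -> []q) fails. ✗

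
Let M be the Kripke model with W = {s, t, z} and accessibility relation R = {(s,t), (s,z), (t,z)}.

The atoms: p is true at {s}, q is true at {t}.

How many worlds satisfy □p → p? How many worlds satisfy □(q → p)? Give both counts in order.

For □p → p:
s: □p is F, p is T. ✓
t: □p is F, p is F. ✓
z: □p is T, p is F. ✗
— 2 worlds.
For □(q → p):
s: successors {t, z}; q → p there: t:F, z:T. ✗
t: successors {z}; q → p there: z:T. ✓
z: no successors, so □(q → p) holds vacuously. ✓
— 2 worlds.

2 and 2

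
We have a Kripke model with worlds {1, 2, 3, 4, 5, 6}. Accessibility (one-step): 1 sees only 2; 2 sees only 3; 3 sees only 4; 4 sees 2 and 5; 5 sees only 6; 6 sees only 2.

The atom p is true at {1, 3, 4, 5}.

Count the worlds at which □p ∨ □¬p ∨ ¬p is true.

1: □p ∨ □¬p is T, ¬p is F. ✓
2: □p ∨ □¬p is T, ¬p is T. ✓
3: □p ∨ □¬p is T, ¬p is F. ✓
4: □p ∨ □¬p is F, ¬p is F. ✗
5: □p ∨ □¬p is T, ¬p is F. ✓
6: □p ∨ □¬p is T, ¬p is T. ✓
Satisfying worlds: {1, 2, 3, 5, 6}.

5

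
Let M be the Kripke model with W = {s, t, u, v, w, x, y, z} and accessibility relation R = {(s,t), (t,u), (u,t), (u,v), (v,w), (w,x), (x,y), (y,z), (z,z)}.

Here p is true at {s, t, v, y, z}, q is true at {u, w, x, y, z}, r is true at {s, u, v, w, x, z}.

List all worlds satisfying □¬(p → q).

s: successors {t}; ¬(p → q) there: t:T. ✓
t: successors {u}; ¬(p → q) there: u:F. ✗
u: successors {t, v}; ¬(p → q) there: t:T, v:T. ✓
v: successors {w}; ¬(p → q) there: w:F. ✗
w: successors {x}; ¬(p → q) there: x:F. ✗
x: successors {y}; ¬(p → q) there: y:F. ✗
y: successors {z}; ¬(p → q) there: z:F. ✗
z: successors {z}; ¬(p → q) there: z:F. ✗

{s, u}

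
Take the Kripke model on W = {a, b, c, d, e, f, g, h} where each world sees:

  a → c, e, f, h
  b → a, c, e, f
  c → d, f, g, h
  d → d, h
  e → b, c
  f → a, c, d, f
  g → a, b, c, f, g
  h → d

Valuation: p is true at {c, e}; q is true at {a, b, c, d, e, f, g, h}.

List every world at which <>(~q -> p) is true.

{a, b, c, d, e, f, g, h}

a: successors {c, e, f, h}; ~q -> p there: c:T, e:T, f:T, h:T. ✓
b: successors {a, c, e, f}; ~q -> p there: a:T, c:T, e:T, f:T. ✓
c: successors {d, f, g, h}; ~q -> p there: d:T, f:T, g:T, h:T. ✓
d: successors {d, h}; ~q -> p there: d:T, h:T. ✓
e: successors {b, c}; ~q -> p there: b:T, c:T. ✓
f: successors {a, c, d, f}; ~q -> p there: a:T, c:T, d:T, f:T. ✓
g: successors {a, b, c, f, g}; ~q -> p there: a:T, b:T, c:T, f:T, g:T. ✓
h: successors {d}; ~q -> p there: d:T. ✓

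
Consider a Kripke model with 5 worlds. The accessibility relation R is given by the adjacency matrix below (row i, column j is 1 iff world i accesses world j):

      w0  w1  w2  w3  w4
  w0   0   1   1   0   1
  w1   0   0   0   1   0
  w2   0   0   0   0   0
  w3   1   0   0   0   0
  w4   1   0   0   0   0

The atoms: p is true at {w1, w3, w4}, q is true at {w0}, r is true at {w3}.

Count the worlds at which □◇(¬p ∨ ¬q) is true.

4

w0: successors {w1, w2, w4}; ◇(¬p ∨ ¬q) there: w1:T, w2:F, w4:T. ✗
w1: successors {w3}; ◇(¬p ∨ ¬q) there: w3:T. ✓
w2: no successors, so □◇(¬p ∨ ¬q) holds vacuously. ✓
w3: successors {w0}; ◇(¬p ∨ ¬q) there: w0:T. ✓
w4: successors {w0}; ◇(¬p ∨ ¬q) there: w0:T. ✓
Satisfying worlds: {w1, w2, w3, w4}.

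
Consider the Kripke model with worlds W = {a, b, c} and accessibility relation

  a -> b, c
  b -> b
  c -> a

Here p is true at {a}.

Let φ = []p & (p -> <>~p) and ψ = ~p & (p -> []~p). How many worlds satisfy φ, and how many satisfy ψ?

For []p & (p -> <>~p):
a: []p is F, p -> <>~p is T. ✗
b: []p is F, p -> <>~p is T. ✗
c: []p is T, p -> <>~p is T. ✓
— 1 world.
For ~p & (p -> []~p):
a: ~p is F, p -> []~p is T. ✗
b: ~p is T, p -> []~p is T. ✓
c: ~p is T, p -> []~p is T. ✓
— 2 worlds.

1 and 2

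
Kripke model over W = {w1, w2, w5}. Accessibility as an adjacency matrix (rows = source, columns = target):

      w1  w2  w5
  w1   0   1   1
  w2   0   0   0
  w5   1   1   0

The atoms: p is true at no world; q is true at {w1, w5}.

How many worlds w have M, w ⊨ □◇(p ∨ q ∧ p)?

1

w1: successors {w2, w5}; ◇(p ∨ q ∧ p) there: w2:F, w5:F. ✗
w2: no successors, so □◇(p ∨ q ∧ p) holds vacuously. ✓
w5: successors {w1, w2}; ◇(p ∨ q ∧ p) there: w1:F, w2:F. ✗
Satisfying worlds: {w2}.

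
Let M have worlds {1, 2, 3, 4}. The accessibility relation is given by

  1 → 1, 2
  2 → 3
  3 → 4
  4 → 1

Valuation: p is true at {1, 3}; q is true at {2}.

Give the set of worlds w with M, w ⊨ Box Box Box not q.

{2}

1: successors {1, 2}; Box Box not q there: 1:F, 2:T. ✗
2: successors {3}; Box Box not q there: 3:T. ✓
3: successors {4}; Box Box not q there: 4:F. ✗
4: successors {1}; Box Box not q there: 1:F. ✗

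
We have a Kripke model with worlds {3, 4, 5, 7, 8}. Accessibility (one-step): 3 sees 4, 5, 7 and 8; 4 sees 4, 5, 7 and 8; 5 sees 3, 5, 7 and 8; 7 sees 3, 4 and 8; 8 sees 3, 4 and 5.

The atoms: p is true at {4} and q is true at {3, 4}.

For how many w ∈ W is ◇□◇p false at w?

3: successors {4, 5, 7, 8}; □◇p there: 4:F, 5:F, 7:T, 8:F. ✓
4: successors {4, 5, 7, 8}; □◇p there: 4:F, 5:F, 7:T, 8:F. ✓
5: successors {3, 5, 7, 8}; □◇p there: 3:F, 5:F, 7:T, 8:F. ✓
7: successors {3, 4, 8}; □◇p there: 3:F, 4:F, 8:F. ✗
8: successors {3, 4, 5}; □◇p there: 3:F, 4:F, 5:F. ✗
Satisfying worlds: {3, 4, 5}.
So ◇□◇p fails at the other 2 worlds.

2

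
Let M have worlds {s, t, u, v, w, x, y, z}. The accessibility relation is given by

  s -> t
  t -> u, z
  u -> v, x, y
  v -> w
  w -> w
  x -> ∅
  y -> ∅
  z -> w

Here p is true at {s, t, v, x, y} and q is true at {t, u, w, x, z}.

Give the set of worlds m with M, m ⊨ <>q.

s: successors {t}; q there: t:T. ✓
t: successors {u, z}; q there: u:T, z:T. ✓
u: successors {v, x, y}; q there: v:F, x:T, y:F. ✓
v: successors {w}; q there: w:T. ✓
w: successors {w}; q there: w:T. ✓
x: no successors, so <>q fails. ✗
y: no successors, so <>q fails. ✗
z: successors {w}; q there: w:T. ✓

{s, t, u, v, w, z}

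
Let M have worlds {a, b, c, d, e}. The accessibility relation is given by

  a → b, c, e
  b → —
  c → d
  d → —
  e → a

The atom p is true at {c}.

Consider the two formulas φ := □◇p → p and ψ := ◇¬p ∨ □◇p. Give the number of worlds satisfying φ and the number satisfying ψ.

2 and 5

For □◇p → p:
a: □◇p is F, p is F. ✓
b: □◇p is T, p is F. ✗
c: □◇p is F, p is T. ✓
d: □◇p is T, p is F. ✗
e: □◇p is T, p is F. ✗
— 2 worlds.
For ◇¬p ∨ □◇p:
a: ◇¬p is T, □◇p is F. ✓
b: ◇¬p is F, □◇p is T. ✓
c: ◇¬p is T, □◇p is F. ✓
d: ◇¬p is F, □◇p is T. ✓
e: ◇¬p is T, □◇p is T. ✓
— 5 worlds.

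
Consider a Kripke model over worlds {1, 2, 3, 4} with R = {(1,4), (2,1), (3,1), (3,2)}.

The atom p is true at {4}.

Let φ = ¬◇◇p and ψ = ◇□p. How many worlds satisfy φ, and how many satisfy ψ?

2 and 3

For ¬◇◇p:
1: ◇◇p is F. ✓
2: ◇◇p is T. ✗
3: ◇◇p is T. ✗
4: ◇◇p is F. ✓
— 2 worlds.
For ◇□p:
1: successors {4}; □p there: 4:T. ✓
2: successors {1}; □p there: 1:T. ✓
3: successors {1, 2}; □p there: 1:T, 2:F. ✓
4: no successors, so ◇□p fails. ✗
— 3 worlds.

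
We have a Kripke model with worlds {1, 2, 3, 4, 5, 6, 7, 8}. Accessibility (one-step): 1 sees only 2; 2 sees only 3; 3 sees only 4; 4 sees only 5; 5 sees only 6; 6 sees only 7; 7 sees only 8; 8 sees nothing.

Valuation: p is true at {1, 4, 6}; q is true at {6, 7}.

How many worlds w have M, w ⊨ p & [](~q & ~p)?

2

1: p is T, [](~q & ~p) is T. ✓
2: p is F, [](~q & ~p) is T. ✗
3: p is F, [](~q & ~p) is F. ✗
4: p is T, [](~q & ~p) is T. ✓
5: p is F, [](~q & ~p) is F. ✗
6: p is T, [](~q & ~p) is F. ✗
7: p is F, [](~q & ~p) is T. ✗
8: p is F, [](~q & ~p) is T. ✗
Satisfying worlds: {1, 4}.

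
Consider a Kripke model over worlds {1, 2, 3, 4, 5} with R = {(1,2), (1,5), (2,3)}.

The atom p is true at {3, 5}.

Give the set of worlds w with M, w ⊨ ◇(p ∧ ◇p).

1: successors {2, 5}; p ∧ ◇p there: 2:F, 5:F. ✗
2: successors {3}; p ∧ ◇p there: 3:F. ✗
3: no successors, so ◇(p ∧ ◇p) fails. ✗
4: no successors, so ◇(p ∧ ◇p) fails. ✗
5: no successors, so ◇(p ∧ ◇p) fails. ✗

∅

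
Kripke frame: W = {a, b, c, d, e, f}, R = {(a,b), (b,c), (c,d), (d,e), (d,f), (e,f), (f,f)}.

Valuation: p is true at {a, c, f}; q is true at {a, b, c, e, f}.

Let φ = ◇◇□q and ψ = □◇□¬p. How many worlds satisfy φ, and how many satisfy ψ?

5 and 1

For ◇◇□q:
a: successors {b}; ◇□q there: b:F. ✗
b: successors {c}; ◇□q there: c:T. ✓
c: successors {d}; ◇□q there: d:T. ✓
d: successors {e, f}; ◇□q there: e:T, f:T. ✓
e: successors {f}; ◇□q there: f:T. ✓
f: successors {f}; ◇□q there: f:T. ✓
— 5 worlds.
For □◇□¬p:
a: successors {b}; ◇□¬p there: b:T. ✓
b: successors {c}; ◇□¬p there: c:F. ✗
c: successors {d}; ◇□¬p there: d:F. ✗
d: successors {e, f}; ◇□¬p there: e:F, f:F. ✗
e: successors {f}; ◇□¬p there: f:F. ✗
f: successors {f}; ◇□¬p there: f:F. ✗
— 1 world.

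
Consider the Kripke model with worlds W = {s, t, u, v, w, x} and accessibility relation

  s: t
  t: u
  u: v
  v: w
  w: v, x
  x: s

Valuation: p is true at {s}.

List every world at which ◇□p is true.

s: successors {t}; □p there: t:F. ✗
t: successors {u}; □p there: u:F. ✗
u: successors {v}; □p there: v:F. ✗
v: successors {w}; □p there: w:F. ✗
w: successors {v, x}; □p there: v:F, x:T. ✓
x: successors {s}; □p there: s:F. ✗

{w}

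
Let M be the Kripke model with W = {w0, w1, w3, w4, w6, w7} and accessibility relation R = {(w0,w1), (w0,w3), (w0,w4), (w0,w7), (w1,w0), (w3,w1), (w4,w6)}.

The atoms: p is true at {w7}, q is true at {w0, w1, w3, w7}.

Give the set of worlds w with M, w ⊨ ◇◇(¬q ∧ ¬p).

w0: successors {w1, w3, w4, w7}; ◇(¬q ∧ ¬p) there: w1:F, w3:F, w4:T, w7:F. ✓
w1: successors {w0}; ◇(¬q ∧ ¬p) there: w0:T. ✓
w3: successors {w1}; ◇(¬q ∧ ¬p) there: w1:F. ✗
w4: successors {w6}; ◇(¬q ∧ ¬p) there: w6:F. ✗
w6: no successors, so ◇◇(¬q ∧ ¬p) fails. ✗
w7: no successors, so ◇◇(¬q ∧ ¬p) fails. ✗

{w0, w1}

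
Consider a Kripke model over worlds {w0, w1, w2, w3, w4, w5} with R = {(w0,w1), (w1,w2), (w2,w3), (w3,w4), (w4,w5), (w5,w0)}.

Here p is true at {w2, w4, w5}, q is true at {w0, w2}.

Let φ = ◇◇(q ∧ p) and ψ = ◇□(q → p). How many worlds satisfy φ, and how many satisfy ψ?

For ◇◇(q ∧ p):
w0: successors {w1}; ◇(q ∧ p) there: w1:T. ✓
w1: successors {w2}; ◇(q ∧ p) there: w2:F. ✗
w2: successors {w3}; ◇(q ∧ p) there: w3:F. ✗
w3: successors {w4}; ◇(q ∧ p) there: w4:F. ✗
w4: successors {w5}; ◇(q ∧ p) there: w5:F. ✗
w5: successors {w0}; ◇(q ∧ p) there: w0:F. ✗
— 1 world.
For ◇□(q → p):
w0: successors {w1}; □(q → p) there: w1:T. ✓
w1: successors {w2}; □(q → p) there: w2:T. ✓
w2: successors {w3}; □(q → p) there: w3:T. ✓
w3: successors {w4}; □(q → p) there: w4:T. ✓
w4: successors {w5}; □(q → p) there: w5:F. ✗
w5: successors {w0}; □(q → p) there: w0:T. ✓
— 5 worlds.

1 and 5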